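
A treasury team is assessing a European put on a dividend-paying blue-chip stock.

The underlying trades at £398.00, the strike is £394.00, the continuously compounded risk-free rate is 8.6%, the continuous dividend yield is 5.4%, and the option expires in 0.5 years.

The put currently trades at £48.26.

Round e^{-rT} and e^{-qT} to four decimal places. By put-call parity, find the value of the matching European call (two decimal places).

£58.26

exp(−qT) = exp(−0.054·0.5) = 0.9734;  exp(−rT) = exp(−0.086·0.5) = 0.9579
Put-call parity: C − P = S·e^(−qT) − K·e^(−rT) = 398·0.9734 − 394·0.9579 = 387.4132 − 377.4126 = 10.0006
C = P + (C − P) = 48.26 + (10.0006) = 58.2606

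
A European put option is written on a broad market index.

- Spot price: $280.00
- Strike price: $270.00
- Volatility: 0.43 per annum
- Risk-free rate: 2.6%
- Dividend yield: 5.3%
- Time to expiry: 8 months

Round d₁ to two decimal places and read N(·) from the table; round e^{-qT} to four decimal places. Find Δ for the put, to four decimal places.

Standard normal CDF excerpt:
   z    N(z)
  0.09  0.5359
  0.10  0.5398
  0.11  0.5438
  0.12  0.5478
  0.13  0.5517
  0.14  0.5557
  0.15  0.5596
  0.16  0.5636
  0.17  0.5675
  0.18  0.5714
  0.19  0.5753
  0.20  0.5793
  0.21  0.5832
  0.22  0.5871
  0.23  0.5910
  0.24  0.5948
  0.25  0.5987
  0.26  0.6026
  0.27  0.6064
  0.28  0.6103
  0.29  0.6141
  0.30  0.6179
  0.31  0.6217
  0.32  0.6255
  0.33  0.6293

σ√T = 0.43·√0.6667 = 0.3511
d₁ = [ln(280/270) + (0.026 − 0.053 + 0.43²/2)·0.6667] / 0.3511 = [0.0364 + 0.0436] / 0.3511 = 0.2279 → 0.23
N(d₁) = N(0.23) = 0.5910
Δ_put = e^(−qT)·(N(d₁) − 1) = 0.9653·(0.5910 − 1) = -0.3948

-0.3948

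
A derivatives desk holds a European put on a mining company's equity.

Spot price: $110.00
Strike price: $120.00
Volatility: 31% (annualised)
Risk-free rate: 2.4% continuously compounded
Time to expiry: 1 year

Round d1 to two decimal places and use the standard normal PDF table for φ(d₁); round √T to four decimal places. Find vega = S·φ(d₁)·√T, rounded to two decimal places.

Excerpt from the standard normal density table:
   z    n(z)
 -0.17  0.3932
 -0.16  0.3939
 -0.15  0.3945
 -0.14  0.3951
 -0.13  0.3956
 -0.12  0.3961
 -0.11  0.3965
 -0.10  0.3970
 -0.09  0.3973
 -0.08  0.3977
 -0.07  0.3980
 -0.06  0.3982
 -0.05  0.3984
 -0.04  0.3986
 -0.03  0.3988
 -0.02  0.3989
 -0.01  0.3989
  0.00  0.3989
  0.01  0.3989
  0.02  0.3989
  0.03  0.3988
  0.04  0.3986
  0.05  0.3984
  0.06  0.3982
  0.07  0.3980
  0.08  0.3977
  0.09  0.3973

T = 1;  σ√T = 0.3100
d₁ = [ln(110/120) + (0.024 + 0.31²/2)·1] / 0.3100 = [-0.0870 + 0.0721] / 0.3100 = -0.0483 ≈ -0.05
√T = √1 = 1.0000
φ(d₁) = φ(-0.05) = 0.3984
vega = S·φ(d₁)·√T = 110·0.3984·1.0000 = 43.8240
(The call has the same vega.)

43.82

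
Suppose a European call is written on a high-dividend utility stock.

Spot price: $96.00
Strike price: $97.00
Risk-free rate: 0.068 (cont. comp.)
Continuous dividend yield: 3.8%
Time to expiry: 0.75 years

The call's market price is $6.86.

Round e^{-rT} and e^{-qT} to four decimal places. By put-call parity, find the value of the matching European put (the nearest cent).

$5.74

exp(−qT) = exp(−0.038·0.75) = 0.9719;  exp(−rT) = exp(−0.068·0.75) = 0.9503
Put-call parity: C − P = S·e^(−qT) − K·e^(−rT) = 96·0.9719 − 97·0.9503 = 93.3024 − 92.1791 = 1.1233
P = C − (C − P) = 6.86 − (1.1233) = 5.7367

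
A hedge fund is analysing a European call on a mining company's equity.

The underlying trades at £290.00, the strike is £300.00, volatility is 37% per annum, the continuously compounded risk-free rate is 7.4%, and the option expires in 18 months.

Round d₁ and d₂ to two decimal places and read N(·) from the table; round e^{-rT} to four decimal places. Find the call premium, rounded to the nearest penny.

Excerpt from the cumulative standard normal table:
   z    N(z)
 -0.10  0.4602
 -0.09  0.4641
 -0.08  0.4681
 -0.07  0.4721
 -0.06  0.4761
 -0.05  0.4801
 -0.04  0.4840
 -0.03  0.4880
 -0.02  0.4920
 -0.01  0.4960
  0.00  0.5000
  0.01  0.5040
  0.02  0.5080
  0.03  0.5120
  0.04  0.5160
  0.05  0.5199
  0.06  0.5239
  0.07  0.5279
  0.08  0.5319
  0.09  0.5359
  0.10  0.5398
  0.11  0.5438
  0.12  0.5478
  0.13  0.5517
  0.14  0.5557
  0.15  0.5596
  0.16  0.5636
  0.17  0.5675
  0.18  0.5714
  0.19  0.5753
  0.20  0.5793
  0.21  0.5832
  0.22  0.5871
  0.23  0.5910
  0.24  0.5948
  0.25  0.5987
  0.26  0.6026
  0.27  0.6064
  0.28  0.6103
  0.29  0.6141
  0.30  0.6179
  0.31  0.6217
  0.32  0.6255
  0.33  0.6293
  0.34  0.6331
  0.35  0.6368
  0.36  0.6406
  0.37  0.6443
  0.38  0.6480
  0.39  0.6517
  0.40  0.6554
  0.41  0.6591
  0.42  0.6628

£62.25

σ√T = 0.37 × 1.2247 = 0.4532
d₁ = [ln(290/300) + (0.074 + 0.37²/2)·1.5] / 0.4532 = [-0.0339 + 0.2137] / 0.4532 = 0.3967 which rounds to 0.40
d₂ = d₁ − σ√T = 0.3967 − 0.4532 = -0.0564 which rounds to -0.06
e^(−rT) = e^(−0.074·1.5) = 0.8949
C = 290·N(0.40) − 300·0.8949·N(-0.06) = 290·0.6554 − 300·0.8949·0.4761 = 190.0660 − 127.8186 = 62.2474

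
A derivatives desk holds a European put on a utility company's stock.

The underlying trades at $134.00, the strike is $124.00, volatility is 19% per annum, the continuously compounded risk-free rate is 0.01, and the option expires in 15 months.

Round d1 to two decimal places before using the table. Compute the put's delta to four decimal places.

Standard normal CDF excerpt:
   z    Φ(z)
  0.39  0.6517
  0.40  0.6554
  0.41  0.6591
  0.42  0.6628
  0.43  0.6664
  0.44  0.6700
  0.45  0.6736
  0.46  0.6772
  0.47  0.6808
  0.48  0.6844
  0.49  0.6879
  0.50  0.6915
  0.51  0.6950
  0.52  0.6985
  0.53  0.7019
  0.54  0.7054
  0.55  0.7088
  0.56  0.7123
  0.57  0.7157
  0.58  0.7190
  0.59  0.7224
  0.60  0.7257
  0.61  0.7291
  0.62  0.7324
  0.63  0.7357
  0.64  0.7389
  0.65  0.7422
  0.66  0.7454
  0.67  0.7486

T = 1.25;  σ√T = 0.2124
d₁ = [ln(134/124) + (0.01 + 0.19²/2)·1.25] / 0.2124 = [0.0776 + 0.0351] / 0.2124 = 0.5302 → 0.53
N(d₁) = N(0.53) = 0.7019
Δ_put = N(d₁) − 1 = 0.7019 − 1 = -0.2981

-0.2981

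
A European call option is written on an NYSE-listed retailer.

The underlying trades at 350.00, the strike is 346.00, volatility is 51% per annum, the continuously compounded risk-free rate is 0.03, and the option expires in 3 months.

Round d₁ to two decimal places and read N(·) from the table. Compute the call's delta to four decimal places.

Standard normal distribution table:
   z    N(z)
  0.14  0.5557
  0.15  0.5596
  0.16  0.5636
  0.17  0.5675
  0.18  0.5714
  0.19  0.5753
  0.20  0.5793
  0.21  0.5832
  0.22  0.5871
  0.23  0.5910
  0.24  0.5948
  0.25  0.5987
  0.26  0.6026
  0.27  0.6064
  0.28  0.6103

0.5793

T = 0.25;  σ√T = 0.2550
ln(S/K) + (r + σ²/2)T = ln(350/346) + (0.03 + 0.51²/2)·0.25 = 0.0115 + 0.0400 = 0.0515
d₁ = 0.0515 / 0.2550 = 0.2020 → 0.20
N(d₁) = N(0.20) = 0.5793
Δ_call = N(d₁) = 0.5793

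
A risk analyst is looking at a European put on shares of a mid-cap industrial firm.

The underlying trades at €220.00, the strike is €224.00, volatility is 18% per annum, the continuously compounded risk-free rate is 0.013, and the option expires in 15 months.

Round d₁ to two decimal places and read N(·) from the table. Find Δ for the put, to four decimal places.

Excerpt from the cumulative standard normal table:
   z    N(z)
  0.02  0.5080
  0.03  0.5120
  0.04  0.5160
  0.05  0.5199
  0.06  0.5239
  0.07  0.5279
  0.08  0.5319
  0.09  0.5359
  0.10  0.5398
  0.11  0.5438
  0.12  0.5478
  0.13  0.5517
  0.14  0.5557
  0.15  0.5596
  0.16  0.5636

-0.4641

σ√T = 0.18·√1.25 = 0.2012
d₁ = [ln(220/224) + (0.013 + 0.18²/2)·1.25] / 0.2012 = [-0.0180 + 0.0365] / 0.2012 = 0.0918 which rounds to 0.09
N(d₁) = N(0.09) = 0.5359
Δ_put = N(d₁) − 1 = 0.5359 − 1 = -0.4641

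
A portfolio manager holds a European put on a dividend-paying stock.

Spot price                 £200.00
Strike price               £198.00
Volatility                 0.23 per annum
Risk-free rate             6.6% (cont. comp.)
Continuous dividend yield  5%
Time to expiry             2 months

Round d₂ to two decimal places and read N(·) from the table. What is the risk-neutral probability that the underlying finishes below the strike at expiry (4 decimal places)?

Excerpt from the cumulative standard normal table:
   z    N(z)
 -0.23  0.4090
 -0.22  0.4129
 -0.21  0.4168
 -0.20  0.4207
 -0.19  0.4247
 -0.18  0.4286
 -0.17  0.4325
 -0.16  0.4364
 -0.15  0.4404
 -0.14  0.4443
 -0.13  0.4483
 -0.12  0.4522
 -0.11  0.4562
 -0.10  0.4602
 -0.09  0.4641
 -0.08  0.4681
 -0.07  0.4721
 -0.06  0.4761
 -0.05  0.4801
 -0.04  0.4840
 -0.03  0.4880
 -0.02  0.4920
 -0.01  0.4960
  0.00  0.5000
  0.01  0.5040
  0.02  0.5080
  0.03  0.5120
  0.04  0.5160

0.4641

σ√T = 0.23 × 0.4082 = 0.0939
d₁ = [ln(200/198) + (0.066 − 0.05 + 0.23²/2)·0.1667] / 0.0939 = [0.0101 + 0.0071] / 0.0939 = 0.1824 → 0.18
d₂ = d₁ − σ√T = 0.1824 − 0.0939 = 0.0885 → 0.09
Risk-neutral Pr[S_T < K] = N(−d₂) = N(-0.09) = 0.4641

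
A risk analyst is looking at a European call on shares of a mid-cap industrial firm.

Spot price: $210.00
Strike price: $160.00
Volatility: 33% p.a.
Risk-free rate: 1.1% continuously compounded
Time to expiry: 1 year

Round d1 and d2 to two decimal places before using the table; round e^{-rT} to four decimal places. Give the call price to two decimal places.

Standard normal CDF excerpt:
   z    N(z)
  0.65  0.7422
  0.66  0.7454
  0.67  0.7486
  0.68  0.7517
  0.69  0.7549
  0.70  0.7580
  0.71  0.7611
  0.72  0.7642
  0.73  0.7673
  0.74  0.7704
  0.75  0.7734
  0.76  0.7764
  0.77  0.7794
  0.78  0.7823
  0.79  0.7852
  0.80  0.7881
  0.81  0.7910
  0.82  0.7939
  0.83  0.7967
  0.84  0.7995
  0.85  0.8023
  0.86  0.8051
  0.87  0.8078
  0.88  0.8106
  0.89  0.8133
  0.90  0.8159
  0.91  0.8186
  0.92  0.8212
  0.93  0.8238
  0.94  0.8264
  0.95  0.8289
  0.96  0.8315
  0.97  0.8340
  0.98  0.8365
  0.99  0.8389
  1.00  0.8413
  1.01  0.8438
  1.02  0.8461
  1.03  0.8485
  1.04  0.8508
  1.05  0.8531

T = 1;  σ√T = 0.3300
d₁ = [ln(210/160) + (0.011 + 0.33²/2)·1] / 0.3300 = [0.2719 + 0.0655] / 0.3300 = 1.0224 which rounds to 1.02
d₂ = d₁ − σ√T = 1.0224 − 0.3300 = 0.6924 which rounds to 0.69
exp(−rT) = exp(−0.011·1) = 0.9891
N(d₁) = N(1.02) = 0.8461;  N(d₂) = N(0.69) = 0.7549
C = 210·0.8461 − 160·0.9891·0.7549 = 177.6810 − 119.4675 = 58.2135

$58.21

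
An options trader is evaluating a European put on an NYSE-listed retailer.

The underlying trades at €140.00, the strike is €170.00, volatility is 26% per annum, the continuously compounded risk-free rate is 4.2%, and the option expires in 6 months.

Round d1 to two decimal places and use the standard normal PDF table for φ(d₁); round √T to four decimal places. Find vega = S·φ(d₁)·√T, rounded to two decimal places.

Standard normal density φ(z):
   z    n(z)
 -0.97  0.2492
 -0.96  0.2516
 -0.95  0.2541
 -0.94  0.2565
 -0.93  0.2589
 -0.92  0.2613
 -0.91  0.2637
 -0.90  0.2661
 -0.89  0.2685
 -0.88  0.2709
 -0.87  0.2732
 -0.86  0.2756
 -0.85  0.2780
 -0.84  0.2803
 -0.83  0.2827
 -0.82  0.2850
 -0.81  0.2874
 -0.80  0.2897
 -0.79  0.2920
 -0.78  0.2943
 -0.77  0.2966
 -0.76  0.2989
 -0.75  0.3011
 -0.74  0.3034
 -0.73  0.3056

27.52

σ√T = 0.26·√0.5 = 0.1838
d₁ = [ln(140/170) + (0.042 + ½·0.26²)·0.5] / (σ√T) = (-0.1942 + 0.0379) / 0.1838 = -0.8499 which rounds to -0.85
√T = √0.5 = 0.7071
φ(d₁) = φ(-0.85) = 0.2780
vega = S·φ(d₁)·√T = 140·0.2780·0.7071 = 27.5203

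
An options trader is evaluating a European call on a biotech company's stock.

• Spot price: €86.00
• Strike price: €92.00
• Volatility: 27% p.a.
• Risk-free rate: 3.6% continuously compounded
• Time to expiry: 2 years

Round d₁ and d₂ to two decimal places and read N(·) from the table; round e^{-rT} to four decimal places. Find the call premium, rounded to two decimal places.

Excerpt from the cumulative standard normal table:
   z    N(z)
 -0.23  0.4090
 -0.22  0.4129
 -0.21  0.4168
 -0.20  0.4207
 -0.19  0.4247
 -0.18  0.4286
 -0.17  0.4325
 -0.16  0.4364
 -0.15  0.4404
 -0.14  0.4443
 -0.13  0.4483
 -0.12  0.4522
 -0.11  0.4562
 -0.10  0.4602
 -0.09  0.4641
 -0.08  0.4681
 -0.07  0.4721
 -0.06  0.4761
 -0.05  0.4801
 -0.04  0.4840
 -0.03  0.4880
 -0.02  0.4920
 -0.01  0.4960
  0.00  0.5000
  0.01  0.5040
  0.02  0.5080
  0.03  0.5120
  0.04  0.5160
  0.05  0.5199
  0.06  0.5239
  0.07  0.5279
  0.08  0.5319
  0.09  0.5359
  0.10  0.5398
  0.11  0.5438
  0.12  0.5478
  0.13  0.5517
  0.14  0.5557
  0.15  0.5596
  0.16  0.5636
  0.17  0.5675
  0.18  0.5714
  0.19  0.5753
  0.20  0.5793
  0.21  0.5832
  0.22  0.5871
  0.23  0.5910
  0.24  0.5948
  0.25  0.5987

σ√T = 0.27·√2 = 0.3818
d₁ = [ln(86/92) + (0.036 + ½·0.27²)·2] / (σ√T) = (-0.0674 + 0.1449) / 0.3818 = 0.2029 ⇒ 0.20
d₂ = 0.2029 − 0.3818 = -0.1790 ⇒ -0.18
e^(−rT) = e^(−0.036·2) = 0.9305
C = 86·N(0.20) − 92·0.9305·N(-0.18) = 86·0.5793 − 92·0.9305·0.4286 = 49.8198 − 36.6907 = 13.1291

€13.13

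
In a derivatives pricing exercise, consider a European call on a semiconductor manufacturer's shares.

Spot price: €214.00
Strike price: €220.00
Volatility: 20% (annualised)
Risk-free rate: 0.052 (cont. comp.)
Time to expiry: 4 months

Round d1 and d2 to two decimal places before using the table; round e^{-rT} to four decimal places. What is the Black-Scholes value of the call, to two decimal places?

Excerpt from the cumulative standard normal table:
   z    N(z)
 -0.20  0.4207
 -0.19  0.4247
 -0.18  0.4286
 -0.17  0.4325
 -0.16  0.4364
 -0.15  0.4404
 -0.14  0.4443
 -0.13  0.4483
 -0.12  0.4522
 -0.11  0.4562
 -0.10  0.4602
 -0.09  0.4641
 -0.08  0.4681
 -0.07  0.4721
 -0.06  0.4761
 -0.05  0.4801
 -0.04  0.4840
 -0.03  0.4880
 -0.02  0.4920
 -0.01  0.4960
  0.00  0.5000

€9.21

σ√T = 0.2 × 0.5774 = 0.1155
d₁ = [ln(214/220) + (0.052 + 0.2²/2)·0.3333] / 0.1155 = [-0.0277 + 0.0240] / 0.1155 = -0.0316 which rounds to -0.03
d₂ = d₁ − σ√T = -0.0316 − 0.1155 = -0.1471 which rounds to -0.15
e^(−rT) = e^(−0.052·0.3333) = 0.9828
N(d₁) = N(-0.03) = 0.4880;  N(d₂) = N(-0.15) = 0.4404
C = 214·0.4880 − 220·0.9828·0.4404 = 104.4320 − 95.2215 = 9.2105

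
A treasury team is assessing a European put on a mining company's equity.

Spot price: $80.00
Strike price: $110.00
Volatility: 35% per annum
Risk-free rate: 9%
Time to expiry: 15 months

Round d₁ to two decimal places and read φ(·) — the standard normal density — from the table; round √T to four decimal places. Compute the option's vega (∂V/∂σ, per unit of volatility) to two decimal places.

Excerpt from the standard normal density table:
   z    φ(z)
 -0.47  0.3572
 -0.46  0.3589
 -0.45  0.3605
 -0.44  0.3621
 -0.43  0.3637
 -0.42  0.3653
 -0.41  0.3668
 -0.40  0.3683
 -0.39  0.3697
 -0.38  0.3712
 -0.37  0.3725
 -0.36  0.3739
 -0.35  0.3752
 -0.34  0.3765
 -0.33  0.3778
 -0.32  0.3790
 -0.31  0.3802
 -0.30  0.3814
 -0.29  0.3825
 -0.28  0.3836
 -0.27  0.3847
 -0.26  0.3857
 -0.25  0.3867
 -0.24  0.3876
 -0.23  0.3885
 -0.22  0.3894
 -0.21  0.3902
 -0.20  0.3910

T = 1.25;  σ√T = 0.3913
d₁ = [ln(80/110) + (0.09 + 0.35²/2)·1.25] / 0.3913 = [-0.3185 + 0.1891] / 0.3913 = -0.3307 ⇒ -0.33
√T = √1.25 = 1.1180
φ(d₁) = φ(-0.33) = 0.3778
vega = S·φ(d₁)·√T = 80·0.3778·1.1180 = 33.7904
(The call has the same vega.)

33.79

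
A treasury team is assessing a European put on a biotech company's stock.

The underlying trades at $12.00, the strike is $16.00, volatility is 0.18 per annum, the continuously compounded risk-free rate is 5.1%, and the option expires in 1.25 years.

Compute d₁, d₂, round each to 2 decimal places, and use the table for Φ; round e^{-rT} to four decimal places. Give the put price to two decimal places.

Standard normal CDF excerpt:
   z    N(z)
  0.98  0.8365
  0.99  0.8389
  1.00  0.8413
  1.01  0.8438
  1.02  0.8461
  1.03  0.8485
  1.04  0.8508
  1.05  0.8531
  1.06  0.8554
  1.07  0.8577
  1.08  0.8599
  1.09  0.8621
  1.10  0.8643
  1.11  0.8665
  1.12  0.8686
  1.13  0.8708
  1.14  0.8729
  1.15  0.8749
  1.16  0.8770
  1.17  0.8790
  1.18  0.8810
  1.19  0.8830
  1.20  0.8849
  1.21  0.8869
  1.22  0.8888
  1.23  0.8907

σ√T = 0.18·√1.25 = 0.2012
d₁ = [ln(12/16) + (0.051 + 0.18²/2)·1.25] / 0.2012 = [-0.2877 + 0.0840] / 0.2012 = -1.0121 ≈ -1.01
d₂ = d₁ − σ√T = -1.0121 − 0.2012 = -1.2134 ≈ -1.21
exp(−rT) = exp(−0.051·1.25) = 0.9382
N(−d₂) = N(1.21) = 0.8869;  N(−d₁) = N(1.01) = 0.8438
P = 16·0.9382·0.8869 − 12·0.8438 = 13.3134 − 10.1256 = 3.1878

$3.19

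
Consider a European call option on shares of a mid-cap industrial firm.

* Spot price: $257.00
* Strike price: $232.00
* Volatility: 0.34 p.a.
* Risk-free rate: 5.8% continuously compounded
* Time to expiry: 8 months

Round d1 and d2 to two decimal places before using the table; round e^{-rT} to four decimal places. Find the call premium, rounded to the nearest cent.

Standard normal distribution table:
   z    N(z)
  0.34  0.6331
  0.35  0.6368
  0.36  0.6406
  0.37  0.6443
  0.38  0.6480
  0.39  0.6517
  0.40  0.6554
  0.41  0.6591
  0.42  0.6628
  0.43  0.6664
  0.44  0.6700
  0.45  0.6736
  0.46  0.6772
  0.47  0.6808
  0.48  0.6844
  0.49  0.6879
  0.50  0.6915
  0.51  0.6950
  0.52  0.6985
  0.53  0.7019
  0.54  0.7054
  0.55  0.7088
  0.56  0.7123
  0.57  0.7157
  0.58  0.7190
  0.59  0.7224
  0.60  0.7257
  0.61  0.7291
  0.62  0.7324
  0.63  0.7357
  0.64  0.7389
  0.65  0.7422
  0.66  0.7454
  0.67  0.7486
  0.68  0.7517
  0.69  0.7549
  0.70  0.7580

$46.93

σ√T = 0.34 × 0.8165 = 0.2776
d₁ = [ln(257/232) + (0.058 + 0.34²/2)·0.6667] / 0.2776 = [0.1023 + 0.0772] / 0.2776 = 0.6467 ⇒ 0.65
d₂ = d₁ − σ√T = 0.6467 − 0.2776 = 0.3691 ⇒ 0.37
exp(−rT) = exp(−0.058·0.6667) = 0.9621
C = 257·N(0.65) − 232·0.9621·N(0.37) = 257·0.7422 − 232·0.9621·0.6443 = 190.7454 − 143.8124 = 46.9330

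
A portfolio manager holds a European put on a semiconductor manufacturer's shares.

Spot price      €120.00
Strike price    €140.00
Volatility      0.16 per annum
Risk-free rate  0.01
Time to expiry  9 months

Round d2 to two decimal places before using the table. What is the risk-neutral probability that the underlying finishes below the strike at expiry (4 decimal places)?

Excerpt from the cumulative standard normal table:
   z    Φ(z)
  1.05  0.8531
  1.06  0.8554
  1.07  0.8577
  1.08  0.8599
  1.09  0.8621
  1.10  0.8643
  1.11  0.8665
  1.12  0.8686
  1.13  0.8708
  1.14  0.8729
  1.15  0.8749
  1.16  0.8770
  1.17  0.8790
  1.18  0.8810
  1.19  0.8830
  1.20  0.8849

σ√T = 0.16 × 0.8660 = 0.1386
d₁ = [ln(120/140) + (0.01 + 0.16²/2)·0.75] / 0.1386 = [-0.1542 + 0.0171] / 0.1386 = -0.9891 which rounds to -0.99
d₂ = d₁ − σ√T = -0.9891 − 0.1386 = -1.1276 which rounds to -1.13
Pr(exercise) under Q = N(−d₂) = N(1.13) = 0.8708

0.8708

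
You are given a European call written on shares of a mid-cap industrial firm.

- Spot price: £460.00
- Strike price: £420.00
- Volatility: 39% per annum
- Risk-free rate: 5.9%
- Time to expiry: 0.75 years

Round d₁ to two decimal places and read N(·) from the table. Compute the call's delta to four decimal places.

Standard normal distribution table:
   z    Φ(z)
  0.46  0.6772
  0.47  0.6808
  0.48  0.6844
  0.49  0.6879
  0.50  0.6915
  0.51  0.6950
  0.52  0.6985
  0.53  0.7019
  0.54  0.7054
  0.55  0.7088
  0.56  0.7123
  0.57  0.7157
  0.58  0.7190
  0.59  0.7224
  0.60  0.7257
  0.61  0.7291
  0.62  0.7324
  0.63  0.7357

0.7157

T = 0.75;  σ√T = 0.3377
d₁ = [ln(460/420) + (0.059 + 0.39²/2)·0.75] / 0.3377 = [0.0910 + 0.1013] / 0.3377 = 0.5692 ≈ 0.57
N(d₁) = N(0.57) = 0.7157
Δ_call = N(d₁) = 0.7157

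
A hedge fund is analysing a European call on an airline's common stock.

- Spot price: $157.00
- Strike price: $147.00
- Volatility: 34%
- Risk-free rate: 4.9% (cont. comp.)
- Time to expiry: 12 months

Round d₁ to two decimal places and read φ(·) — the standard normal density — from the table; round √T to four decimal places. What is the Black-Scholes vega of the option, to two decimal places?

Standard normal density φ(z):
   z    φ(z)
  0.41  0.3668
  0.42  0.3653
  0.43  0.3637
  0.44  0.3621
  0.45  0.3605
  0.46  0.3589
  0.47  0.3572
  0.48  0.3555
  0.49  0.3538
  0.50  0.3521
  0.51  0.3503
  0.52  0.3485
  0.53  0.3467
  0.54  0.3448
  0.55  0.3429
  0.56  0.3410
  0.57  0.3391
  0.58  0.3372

σ√T = 0.34·√1 = 0.3400
d₁ = [ln(157/147) + (0.049 + ½·0.34²)·1] / (σ√T) = (0.0658 + 0.1068) / 0.3400 = 0.5077 → 0.51
√T = √1 = 1.0000
φ(d₁) = φ(0.51) = 0.3503
vega = S·φ(d₁)·√T = 157·0.3503·1.0000 = 54.9971

55.00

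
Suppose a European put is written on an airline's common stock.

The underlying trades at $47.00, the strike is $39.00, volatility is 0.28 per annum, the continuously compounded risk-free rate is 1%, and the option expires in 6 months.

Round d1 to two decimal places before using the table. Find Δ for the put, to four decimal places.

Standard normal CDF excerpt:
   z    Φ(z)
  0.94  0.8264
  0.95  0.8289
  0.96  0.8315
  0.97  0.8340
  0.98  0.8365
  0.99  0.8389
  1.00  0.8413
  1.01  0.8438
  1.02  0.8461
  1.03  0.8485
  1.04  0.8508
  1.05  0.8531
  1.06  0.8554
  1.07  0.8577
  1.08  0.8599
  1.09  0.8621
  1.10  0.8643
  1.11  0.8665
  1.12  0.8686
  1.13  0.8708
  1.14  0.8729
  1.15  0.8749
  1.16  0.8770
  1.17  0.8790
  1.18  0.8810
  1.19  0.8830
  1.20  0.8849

-0.1423

T = 0.5;  σ√T = 0.1980
ln(S/K) + (r + σ²/2)T = ln(47/39) + (0.01 + 0.28²/2)·0.5 = 0.1866 + 0.0246 = 0.2112
d₁ = 0.2112 / 0.1980 = 1.0667 ≈ 1.07
N(d₁) = N(1.07) = 0.8577
Δ_put = N(d₁) − 1 = 0.8577 − 1 = -0.1423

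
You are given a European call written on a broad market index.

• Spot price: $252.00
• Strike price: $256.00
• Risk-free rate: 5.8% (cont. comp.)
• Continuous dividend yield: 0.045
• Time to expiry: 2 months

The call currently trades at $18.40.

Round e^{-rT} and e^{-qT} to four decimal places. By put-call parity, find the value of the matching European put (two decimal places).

$21.83

e^(−qT) = e^(−0.045·0.1667) = 0.9925;  e^(−rT) = e^(−0.058·0.1667) = 0.9904
Put-call parity: C − P = S·e^(−qT) − K·e^(−rT) = 252·0.9925 − 256·0.9904 = 250.1100 − 253.5424 = -3.4324
P = C − (C − P) = 18.40 − (-3.4324) = 21.8324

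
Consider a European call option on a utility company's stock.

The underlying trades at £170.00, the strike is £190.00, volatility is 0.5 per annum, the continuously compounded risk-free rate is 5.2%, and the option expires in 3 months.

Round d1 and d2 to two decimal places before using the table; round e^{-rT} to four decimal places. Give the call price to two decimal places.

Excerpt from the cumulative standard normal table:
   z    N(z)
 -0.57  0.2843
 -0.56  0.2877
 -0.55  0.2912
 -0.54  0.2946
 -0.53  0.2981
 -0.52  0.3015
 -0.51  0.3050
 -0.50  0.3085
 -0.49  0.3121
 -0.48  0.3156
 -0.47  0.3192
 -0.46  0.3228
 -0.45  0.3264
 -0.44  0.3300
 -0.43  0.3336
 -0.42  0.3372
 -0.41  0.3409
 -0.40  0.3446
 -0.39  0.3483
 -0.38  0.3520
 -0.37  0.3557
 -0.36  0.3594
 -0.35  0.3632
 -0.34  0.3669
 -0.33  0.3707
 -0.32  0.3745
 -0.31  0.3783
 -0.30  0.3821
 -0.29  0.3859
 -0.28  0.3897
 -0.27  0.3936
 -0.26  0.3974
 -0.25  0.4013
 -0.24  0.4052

£10.37

T = 0.25;  σ√T = 0.2500
ln(S/K) + (r + σ²/2)T = ln(170/190) + (0.052 + 0.5²/2)·0.25 = -0.1112 + 0.0442 = -0.0670
d₁ = -0.0670 / 0.2500 = -0.2679 → -0.27
d₂ = d₁ − σ√T = -0.2679 − 0.2500 = -0.5179 → -0.52
e^(−rT) = e^(−0.052·0.25) = 0.9871
C = 170·N(-0.27) − 190·0.9871·N(-0.52) = 170·0.3936 − 190·0.9871·0.3015 = 66.9120 − 56.5460 = 10.3660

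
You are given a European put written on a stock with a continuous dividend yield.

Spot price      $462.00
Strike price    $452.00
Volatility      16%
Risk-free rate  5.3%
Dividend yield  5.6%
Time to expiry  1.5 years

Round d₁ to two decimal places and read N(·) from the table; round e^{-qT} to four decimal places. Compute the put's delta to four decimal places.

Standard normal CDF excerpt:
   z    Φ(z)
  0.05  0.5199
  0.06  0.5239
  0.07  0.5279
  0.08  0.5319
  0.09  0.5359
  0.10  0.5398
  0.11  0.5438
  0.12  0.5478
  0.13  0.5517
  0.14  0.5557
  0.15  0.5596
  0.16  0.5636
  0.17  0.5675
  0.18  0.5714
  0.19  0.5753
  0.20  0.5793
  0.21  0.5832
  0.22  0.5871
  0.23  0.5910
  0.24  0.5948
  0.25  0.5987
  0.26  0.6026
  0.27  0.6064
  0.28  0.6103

σ√T = 0.16·√1.5 = 0.1960
d₁ = [ln(462/452) + (0.053 − 0.056 + ½·0.16²)·1.5] / (σ√T) = (0.0219 + 0.0147) / 0.1960 = 0.1867 → 0.19
N(d₁) = N(0.19) = 0.5753
Δ_put = e^(−qT)·(N(d₁) − 1) = 0.9194·(0.5753 − 1) = -0.3905

-0.3905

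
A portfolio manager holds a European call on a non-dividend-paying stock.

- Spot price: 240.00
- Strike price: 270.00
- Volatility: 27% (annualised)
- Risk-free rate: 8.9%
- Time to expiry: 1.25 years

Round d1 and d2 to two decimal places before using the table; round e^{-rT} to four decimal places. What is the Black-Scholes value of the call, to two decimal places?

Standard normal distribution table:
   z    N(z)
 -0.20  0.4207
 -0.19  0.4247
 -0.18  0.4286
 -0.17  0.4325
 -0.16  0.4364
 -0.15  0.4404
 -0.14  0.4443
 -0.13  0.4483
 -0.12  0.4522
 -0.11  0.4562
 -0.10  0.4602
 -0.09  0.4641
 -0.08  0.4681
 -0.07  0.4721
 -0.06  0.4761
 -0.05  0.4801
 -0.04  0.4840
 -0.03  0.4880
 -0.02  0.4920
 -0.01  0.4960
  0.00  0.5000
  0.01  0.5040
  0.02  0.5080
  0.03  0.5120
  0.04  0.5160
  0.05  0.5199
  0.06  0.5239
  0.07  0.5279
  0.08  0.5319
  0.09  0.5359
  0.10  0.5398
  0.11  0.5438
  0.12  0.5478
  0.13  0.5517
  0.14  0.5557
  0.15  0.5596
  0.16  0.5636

σ√T = 0.27 × 1.1180 = 0.3019
d₁ = [ln(240/270) + (0.089 + ½·0.27²)·1.25] / (σ√T) = (-0.1178 + 0.1568) / 0.3019 = 0.1293 ≈ 0.13
d₂ = 0.1293 − 0.3019 = -0.1726 ≈ -0.17
exp(−rT) = exp(−0.089·1.25) = 0.8947
N(d₁) = N(0.13) = 0.5517;  N(d₂) = N(-0.17) = 0.4325
C = 240·0.5517 − 270·0.8947·0.4325 = 132.4080 − 104.4786 = 27.9294

27.93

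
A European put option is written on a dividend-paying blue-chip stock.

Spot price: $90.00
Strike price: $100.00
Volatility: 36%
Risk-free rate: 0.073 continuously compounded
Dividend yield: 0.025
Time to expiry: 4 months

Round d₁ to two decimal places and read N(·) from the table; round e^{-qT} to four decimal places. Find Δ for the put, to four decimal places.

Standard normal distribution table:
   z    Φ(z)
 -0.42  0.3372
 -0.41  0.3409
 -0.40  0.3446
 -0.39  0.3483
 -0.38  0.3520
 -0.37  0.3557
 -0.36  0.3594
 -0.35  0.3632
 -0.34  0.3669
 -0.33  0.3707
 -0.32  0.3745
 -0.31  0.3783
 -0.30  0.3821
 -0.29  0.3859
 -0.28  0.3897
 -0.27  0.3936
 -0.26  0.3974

-0.6241

T = 0.3333;  σ√T = 0.2078
d₁ = [ln(90/100) + (0.073 − 0.025 + 0.36²/2)·0.3333] / 0.2078 = [-0.1054 + 0.0376] / 0.2078 = -0.3260 ⇒ -0.33
N(d₁) = N(-0.33) = 0.3707
Δ_put = e^(−qT)·(N(d₁) − 1) = 0.9917·(0.3707 − 1) = -0.6241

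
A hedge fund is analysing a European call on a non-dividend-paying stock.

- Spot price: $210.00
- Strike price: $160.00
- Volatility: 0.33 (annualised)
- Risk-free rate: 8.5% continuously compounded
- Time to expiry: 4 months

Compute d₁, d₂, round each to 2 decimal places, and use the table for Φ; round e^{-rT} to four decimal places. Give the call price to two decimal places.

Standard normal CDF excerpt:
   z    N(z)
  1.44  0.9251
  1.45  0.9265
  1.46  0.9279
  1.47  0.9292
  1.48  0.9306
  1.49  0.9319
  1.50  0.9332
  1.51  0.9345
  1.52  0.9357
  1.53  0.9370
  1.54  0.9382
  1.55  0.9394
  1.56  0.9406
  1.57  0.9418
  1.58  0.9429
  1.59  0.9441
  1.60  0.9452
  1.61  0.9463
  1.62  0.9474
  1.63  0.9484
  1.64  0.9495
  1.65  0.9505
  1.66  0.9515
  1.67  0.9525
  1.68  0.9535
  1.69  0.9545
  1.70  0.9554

σ√T = 0.33·√0.3333 = 0.1905
d₁ = [ln(210/160) + (0.085 + 0.33²/2)·0.3333] / 0.1905 = [0.2719 + 0.0465] / 0.1905 = 1.6713 → 1.67
d₂ = d₁ − σ√T = 1.6713 − 0.1905 = 1.4807 → 1.48
e^(−rT) = e^(−0.085·0.3333) = 0.9721
N(d₁) = N(1.67) = 0.9525;  N(d₂) = N(1.48) = 0.9306
C = 210·0.9525 − 160·0.9721·0.9306 = 200.0250 − 144.7418 = 55.2832

$55.28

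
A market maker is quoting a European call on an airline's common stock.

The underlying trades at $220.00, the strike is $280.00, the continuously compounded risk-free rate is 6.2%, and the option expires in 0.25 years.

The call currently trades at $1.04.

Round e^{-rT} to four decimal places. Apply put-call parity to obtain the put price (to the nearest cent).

$56.73

e^(−rT) = e^(−0.062·0.25) = 0.9846
Put-call parity: C − P = S − K·e^(−rT) = 220 − 280·0.9846 = 220 − 275.6880 = -55.6880
P = C − (C − P) = 1.04 − (-55.6880) = 56.7280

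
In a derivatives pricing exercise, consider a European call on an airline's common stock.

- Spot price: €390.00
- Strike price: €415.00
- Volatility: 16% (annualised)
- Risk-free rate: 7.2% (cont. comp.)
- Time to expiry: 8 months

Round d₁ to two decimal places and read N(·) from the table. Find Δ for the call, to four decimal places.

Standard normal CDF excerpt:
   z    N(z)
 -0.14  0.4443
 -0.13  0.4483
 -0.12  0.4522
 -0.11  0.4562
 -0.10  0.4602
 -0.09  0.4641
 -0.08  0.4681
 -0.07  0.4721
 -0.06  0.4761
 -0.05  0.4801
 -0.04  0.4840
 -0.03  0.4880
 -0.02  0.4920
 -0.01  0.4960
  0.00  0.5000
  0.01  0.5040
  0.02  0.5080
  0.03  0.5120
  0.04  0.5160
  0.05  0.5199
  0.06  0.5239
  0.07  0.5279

σ√T = 0.16 × 0.8165 = 0.1306
d₁ = [ln(390/415) + (0.072 + 0.16²/2)·0.6667] / 0.1306 = [-0.0621 + 0.0565] / 0.1306 = -0.0429 ⇒ -0.04
N(d₁) = N(-0.04) = 0.4840
Δ_call = N(d₁) = 0.4840

0.4840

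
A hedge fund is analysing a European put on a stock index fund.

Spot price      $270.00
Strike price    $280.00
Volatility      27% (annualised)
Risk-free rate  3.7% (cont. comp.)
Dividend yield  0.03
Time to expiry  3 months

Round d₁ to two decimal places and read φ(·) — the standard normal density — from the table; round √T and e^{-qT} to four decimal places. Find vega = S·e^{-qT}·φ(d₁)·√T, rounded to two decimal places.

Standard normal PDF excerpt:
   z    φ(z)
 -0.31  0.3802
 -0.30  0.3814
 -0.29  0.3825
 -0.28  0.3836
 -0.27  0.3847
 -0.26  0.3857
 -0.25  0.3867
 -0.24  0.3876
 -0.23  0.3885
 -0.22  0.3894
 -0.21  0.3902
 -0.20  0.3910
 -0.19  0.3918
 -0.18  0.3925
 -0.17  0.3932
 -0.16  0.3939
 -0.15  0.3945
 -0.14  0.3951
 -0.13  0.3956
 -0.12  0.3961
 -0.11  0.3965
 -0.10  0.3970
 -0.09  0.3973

σ√T = 0.27 × 0.5000 = 0.1350
d₁ = [ln(270/280) + (0.037 − 0.03 + 0.27²/2)·0.25] / 0.1350 = [-0.0364 + 0.0109] / 0.1350 = -0.1889 ⇒ -0.19
√T = √0.25 = 0.5000
φ(d₁) = φ(-0.19) = 0.3918
e^(−qT) = e^(−0.03·0.25) = 0.9925
vega = S·e^(−qT)·φ(d₁)·√T = 270·0.9925·0.3918·0.5000 = 52.4963

52.50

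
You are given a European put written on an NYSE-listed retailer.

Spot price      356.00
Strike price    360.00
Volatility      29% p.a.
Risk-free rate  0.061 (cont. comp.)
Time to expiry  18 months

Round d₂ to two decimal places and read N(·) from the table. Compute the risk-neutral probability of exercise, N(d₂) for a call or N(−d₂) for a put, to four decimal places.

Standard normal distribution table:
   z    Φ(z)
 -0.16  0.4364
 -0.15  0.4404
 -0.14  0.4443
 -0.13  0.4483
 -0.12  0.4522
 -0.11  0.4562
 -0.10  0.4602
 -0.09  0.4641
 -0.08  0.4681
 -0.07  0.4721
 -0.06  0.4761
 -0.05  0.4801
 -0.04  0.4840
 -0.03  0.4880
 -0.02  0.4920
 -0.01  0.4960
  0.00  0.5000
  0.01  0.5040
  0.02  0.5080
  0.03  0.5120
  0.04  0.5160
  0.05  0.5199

0.4801

σ√T = 0.29·√1.5 = 0.3552
ln(S/K) + (r + σ²/2)T = ln(356/360) + (0.061 + 0.29²/2)·1.5 = -0.0112 + 0.1546 = 0.1434
d₁ = 0.1434 / 0.3552 = 0.4037 ⇒ 0.40
d₂ = d₁ − σ√T = 0.4037 − 0.3552 = 0.0486 ⇒ 0.05
Pr(exercise) under Q = N(−d₂) = N(-0.05) = 0.4801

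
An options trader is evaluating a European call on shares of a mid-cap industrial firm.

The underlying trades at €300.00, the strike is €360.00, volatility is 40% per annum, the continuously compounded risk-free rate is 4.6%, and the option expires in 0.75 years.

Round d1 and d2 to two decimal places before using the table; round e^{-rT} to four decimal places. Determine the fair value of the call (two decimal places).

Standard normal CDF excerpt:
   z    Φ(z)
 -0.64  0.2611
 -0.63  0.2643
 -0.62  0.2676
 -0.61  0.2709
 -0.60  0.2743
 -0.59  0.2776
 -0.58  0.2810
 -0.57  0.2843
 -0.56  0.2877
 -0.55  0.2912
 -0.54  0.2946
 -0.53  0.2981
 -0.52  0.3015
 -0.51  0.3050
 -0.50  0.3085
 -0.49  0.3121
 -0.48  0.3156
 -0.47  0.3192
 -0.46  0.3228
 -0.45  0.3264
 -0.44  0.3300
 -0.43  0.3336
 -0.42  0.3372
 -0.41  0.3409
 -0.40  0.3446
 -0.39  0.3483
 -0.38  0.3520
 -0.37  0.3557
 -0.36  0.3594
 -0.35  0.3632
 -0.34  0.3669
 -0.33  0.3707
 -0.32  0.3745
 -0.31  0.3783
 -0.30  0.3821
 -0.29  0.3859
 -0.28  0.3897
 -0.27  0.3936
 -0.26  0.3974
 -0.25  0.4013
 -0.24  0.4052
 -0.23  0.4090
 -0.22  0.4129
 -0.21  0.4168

σ√T = 0.4·√0.75 = 0.3464
d₁ = [ln(300/360) + (0.046 + 0.4²/2)·0.75] / 0.3464 = [-0.1823 + 0.0945] / 0.3464 = -0.2535 ⇒ -0.25
d₂ = d₁ − σ√T = -0.2535 − 0.3464 = -0.5999 ⇒ -0.60
exp(−rT) = exp(−0.046·0.75) = 0.9661
N(d₁) = N(-0.25) = 0.4013;  N(d₂) = N(-0.60) = 0.2743
C = 300·0.4013 − 360·0.9661·0.2743 = 120.3900 − 95.4004 = 24.9896

€24.99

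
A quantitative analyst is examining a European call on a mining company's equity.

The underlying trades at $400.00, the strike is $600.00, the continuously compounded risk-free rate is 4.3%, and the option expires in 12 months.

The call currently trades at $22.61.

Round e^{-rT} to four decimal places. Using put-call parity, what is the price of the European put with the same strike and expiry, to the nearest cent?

$197.35

e^(−rT) = e^(−0.043·1) = 0.9579
Put-call parity: C − P = S − K·e^(−rT) = 400 − 600·0.9579 = 400 − 574.7400 = -174.7400
P = C − (C − P) = 22.61 − (-174.7400) = 197.3500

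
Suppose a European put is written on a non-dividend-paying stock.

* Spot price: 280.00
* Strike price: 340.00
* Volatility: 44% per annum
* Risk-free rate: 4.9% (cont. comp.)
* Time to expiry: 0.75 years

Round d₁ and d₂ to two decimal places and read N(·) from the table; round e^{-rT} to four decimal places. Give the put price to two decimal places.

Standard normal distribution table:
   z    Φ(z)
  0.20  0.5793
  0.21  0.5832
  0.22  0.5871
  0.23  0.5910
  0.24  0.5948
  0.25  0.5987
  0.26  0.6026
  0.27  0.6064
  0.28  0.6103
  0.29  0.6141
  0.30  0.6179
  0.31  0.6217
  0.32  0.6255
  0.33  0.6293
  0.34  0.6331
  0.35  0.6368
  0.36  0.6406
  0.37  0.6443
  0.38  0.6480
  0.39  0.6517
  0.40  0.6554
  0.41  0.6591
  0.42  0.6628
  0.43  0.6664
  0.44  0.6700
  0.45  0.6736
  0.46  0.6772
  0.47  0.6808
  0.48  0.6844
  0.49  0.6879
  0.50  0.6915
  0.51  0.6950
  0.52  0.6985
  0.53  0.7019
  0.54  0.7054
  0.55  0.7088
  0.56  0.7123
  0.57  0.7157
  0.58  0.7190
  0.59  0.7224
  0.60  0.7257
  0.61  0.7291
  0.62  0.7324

73.44

σ√T = 0.44 × 0.8660 = 0.3811
d₁ = [ln(280/340) + (0.049 + ½·0.44²)·0.75] / (σ√T) = (-0.1942 + 0.1093) / 0.3811 = -0.2226 which rounds to -0.22
d₂ = -0.2226 − 0.3811 = -0.6036 which rounds to -0.60
e^(−rT) = e^(−0.049·0.75) = 0.9639
N(−d₂) = N(0.60) = 0.7257;  N(−d₁) = N(0.22) = 0.5871
P = 340·0.9639·0.7257 − 280·0.5871 = 237.8308 − 164.3880 = 73.4428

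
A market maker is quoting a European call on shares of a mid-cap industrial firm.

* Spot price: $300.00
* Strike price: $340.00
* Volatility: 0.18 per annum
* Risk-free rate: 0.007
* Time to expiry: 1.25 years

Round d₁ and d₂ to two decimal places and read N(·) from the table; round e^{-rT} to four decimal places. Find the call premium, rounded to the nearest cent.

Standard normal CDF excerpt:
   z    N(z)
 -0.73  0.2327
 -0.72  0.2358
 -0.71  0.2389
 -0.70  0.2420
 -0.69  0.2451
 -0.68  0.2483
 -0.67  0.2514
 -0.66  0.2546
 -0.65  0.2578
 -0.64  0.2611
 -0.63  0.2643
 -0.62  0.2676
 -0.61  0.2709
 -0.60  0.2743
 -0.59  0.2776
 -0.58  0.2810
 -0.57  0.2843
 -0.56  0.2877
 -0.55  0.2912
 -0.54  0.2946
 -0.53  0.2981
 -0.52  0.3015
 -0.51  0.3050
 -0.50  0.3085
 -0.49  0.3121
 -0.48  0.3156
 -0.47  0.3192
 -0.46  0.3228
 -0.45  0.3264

σ√T = 0.18 × 1.1180 = 0.2012
d₁ = [ln(300/340) + (0.007 + 0.18²/2)·1.25] / 0.2012 = [-0.1252 + 0.0290] / 0.2012 = -0.4778 ≈ -0.48
d₂ = d₁ − σ√T = -0.4778 − 0.2012 = -0.6791 ≈ -0.68
exp(−rT) = exp(−0.007·1.25) = 0.9913
C = 300·N(-0.48) − 340·0.9913·N(-0.68) = 300·0.3156 − 340·0.9913·0.2483 = 94.6800 − 83.6875 = 10.9925

$10.99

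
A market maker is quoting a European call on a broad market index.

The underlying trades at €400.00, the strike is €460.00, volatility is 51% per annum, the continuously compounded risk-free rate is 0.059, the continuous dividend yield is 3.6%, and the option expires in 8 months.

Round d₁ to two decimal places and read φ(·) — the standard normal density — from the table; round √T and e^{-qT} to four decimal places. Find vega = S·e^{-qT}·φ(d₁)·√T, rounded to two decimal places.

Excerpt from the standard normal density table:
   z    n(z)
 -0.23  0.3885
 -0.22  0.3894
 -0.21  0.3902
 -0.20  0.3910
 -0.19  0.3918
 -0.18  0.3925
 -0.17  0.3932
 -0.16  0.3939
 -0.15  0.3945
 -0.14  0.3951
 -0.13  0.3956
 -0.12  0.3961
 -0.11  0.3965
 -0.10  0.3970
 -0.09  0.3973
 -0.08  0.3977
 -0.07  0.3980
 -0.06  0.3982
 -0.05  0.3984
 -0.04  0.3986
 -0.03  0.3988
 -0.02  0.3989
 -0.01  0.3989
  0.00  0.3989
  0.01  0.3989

σ√T = 0.51·√0.6667 = 0.4164
d₁ = [ln(400/460) + (0.059 − 0.036 + 0.51²/2)·0.6667] / 0.4164 = [-0.1398 + 0.1020] / 0.4164 = -0.0906 which rounds to -0.09
√T = √0.6667 = 0.8165
φ(d₁) = φ(-0.09) = 0.3973
exp(−qT) = exp(−0.036·0.6667) = 0.9763
vega = S·exp(−qT)·φ(d₁)·√T = 400·0.9763·0.3973·0.8165 = 126.6829

126.68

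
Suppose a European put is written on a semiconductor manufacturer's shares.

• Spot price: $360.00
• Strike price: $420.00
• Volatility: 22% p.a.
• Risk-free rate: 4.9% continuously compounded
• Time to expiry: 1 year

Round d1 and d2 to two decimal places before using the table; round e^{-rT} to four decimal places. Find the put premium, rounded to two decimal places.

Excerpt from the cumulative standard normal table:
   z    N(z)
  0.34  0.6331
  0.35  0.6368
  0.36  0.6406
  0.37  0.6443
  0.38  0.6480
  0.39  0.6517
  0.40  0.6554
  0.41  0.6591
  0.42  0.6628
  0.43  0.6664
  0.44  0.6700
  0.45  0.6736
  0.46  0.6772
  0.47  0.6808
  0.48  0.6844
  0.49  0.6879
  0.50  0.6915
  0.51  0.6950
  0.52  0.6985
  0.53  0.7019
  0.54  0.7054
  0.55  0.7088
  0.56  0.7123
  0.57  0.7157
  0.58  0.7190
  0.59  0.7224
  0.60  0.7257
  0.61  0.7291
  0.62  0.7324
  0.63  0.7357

$56.96

T = 1;  σ√T = 0.2200
d₁ = [ln(360/420) + (0.049 + ½·0.22²)·1] / (σ√T) = (-0.1542 + 0.0732) / 0.2200 = -0.3680 which rounds to -0.37
d₂ = -0.3680 − 0.2200 = -0.5880 which rounds to -0.59
e^(−rT) = e^(−0.049·1) = 0.9522
N(−d₂) = N(0.59) = 0.7224;  N(−d₁) = N(0.37) = 0.6443
P = 420·0.9522·0.7224 − 360·0.6443 = 288.9051 − 231.9480 = 56.9571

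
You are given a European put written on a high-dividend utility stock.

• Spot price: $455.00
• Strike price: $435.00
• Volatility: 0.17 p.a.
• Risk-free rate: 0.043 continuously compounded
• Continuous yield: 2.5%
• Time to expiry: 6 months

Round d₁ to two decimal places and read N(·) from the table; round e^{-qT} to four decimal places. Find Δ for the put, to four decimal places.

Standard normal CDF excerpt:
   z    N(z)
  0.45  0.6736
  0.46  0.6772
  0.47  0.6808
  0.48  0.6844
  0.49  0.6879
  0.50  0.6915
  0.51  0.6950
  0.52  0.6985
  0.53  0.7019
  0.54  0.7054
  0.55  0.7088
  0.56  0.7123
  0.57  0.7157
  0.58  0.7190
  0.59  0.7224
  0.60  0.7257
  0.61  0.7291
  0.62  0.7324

σ√T = 0.17·√0.5 = 0.1202
d₁ = [ln(455/435) + (0.043 − 0.025 + ½·0.17²)·0.5] / (σ√T) = (0.0450 + 0.0162) / 0.1202 = 0.5089 ≈ 0.51
N(d₁) = N(0.51) = 0.6950
Δ_put = exp(−qT)·(N(d₁) − 1) = 0.9876·(0.6950 − 1) = -0.3012

-0.3012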